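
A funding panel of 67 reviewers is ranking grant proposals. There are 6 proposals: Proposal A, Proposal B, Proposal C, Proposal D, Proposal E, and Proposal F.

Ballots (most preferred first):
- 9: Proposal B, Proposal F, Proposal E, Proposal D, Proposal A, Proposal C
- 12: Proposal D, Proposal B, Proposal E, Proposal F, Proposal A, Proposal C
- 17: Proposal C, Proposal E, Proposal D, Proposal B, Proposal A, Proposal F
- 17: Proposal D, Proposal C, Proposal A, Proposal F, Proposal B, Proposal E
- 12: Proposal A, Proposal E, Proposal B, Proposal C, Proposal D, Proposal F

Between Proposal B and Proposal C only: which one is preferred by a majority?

Proposal B is ranked above Proposal C on 33 ballots; Proposal C above Proposal B on 34.

Proposal C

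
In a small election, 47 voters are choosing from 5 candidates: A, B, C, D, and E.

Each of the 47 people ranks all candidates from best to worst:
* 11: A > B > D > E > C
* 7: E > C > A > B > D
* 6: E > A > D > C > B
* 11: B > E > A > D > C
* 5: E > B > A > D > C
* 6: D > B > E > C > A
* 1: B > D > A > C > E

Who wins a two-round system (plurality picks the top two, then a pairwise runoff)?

Round 1 first-place votes: A 11, B 12, C 0, D 6, E 18. E and B advance.
Runoff: E is ranked above B on 18 ballots, B above E on 29.

B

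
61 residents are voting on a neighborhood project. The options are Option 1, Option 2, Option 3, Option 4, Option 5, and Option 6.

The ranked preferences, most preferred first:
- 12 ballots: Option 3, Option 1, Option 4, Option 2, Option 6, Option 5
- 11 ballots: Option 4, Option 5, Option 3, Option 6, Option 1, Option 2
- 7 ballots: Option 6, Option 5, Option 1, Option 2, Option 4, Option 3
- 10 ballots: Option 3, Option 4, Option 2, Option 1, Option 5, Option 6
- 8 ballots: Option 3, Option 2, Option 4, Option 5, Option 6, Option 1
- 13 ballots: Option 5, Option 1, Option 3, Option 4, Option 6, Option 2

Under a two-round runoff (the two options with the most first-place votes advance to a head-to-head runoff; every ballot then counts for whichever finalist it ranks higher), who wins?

Round 1 first-place votes: Option 1 0, Option 2 0, Option 3 30, Option 4 11, Option 5 13, Option 6 7. Option 3 and Option 5 advance.
Runoff: Option 3 is ranked above Option 5 on 30 ballots, Option 5 above Option 3 on 31.

Option 5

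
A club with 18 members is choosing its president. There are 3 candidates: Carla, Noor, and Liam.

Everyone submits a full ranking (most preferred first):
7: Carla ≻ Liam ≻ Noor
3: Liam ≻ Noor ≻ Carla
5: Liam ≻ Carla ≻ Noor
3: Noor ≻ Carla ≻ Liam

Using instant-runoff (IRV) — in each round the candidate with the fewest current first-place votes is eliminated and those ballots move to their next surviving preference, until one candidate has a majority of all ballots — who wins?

Carla

Round 1: Carla 7, Noor 3, Liam 8. Noor eliminated.
Round 2: Carla 10, Liam 8. Carla has a majority (≥10).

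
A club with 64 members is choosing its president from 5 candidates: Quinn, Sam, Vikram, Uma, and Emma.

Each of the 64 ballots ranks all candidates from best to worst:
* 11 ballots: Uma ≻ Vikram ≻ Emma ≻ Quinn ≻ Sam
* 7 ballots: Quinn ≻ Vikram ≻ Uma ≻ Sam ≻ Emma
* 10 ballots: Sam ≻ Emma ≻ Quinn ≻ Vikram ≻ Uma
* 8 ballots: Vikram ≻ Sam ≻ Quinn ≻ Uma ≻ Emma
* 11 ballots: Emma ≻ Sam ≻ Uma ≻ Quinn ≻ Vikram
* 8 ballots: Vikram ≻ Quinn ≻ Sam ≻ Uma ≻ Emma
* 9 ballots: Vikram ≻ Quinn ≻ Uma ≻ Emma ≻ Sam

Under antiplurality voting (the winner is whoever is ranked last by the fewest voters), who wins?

Last-place votes: Quinn 0, Sam 20, Vikram 11, Uma 10, Emma 23.

Quinn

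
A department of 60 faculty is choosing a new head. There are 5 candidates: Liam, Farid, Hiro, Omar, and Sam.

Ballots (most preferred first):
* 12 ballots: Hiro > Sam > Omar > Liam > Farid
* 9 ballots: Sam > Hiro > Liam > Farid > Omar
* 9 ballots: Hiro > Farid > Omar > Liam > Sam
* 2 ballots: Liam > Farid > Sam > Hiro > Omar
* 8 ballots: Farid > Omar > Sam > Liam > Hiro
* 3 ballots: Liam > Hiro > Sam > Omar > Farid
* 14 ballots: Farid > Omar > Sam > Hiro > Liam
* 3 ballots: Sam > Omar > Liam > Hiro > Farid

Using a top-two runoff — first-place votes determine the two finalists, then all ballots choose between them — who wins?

Round 1 first-place votes: Liam 5, Farid 22, Hiro 21, Omar 0, Sam 12. Farid and Hiro advance.
Runoff: Farid is ranked above Hiro on 24 ballots, Hiro above Farid on 36.

Hiro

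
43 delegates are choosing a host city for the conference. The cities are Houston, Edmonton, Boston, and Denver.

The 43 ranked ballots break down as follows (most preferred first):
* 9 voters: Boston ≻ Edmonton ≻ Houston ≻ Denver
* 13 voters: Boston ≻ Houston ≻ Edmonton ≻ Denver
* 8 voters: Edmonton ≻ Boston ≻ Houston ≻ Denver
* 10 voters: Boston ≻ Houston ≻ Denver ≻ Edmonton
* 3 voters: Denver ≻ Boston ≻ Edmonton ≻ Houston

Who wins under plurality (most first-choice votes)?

First-place votes: Houston 0, Edmonton 8, Boston 32, Denver 3.

Boston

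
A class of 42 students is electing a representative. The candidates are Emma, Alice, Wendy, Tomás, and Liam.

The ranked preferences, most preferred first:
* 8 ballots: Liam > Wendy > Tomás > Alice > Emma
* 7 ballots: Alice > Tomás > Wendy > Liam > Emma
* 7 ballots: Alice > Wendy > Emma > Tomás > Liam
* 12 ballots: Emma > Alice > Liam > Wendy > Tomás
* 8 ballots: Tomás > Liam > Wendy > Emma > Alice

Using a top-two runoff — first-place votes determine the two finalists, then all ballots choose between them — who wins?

Round 1 first-place votes: Emma 12, Alice 14, Wendy 0, Tomás 8, Liam 8. Alice and Emma advance.
Runoff: Alice is ranked above Emma on 22 ballots, Emma above Alice on 20.

Alice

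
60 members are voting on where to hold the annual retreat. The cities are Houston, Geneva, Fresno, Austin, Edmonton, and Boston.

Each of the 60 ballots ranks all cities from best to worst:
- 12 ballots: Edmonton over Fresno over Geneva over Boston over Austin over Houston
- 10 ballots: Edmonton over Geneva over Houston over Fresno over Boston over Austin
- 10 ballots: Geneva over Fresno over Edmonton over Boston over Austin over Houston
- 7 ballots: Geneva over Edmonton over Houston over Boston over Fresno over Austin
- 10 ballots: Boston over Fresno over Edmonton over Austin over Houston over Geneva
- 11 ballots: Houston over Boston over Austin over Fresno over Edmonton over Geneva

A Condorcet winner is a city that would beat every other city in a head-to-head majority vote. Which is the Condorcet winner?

Fresno vs Houston: 32–28
Fresno vs Geneva: 33–27
Fresno vs Austin: 49–11
Fresno vs Edmonton: 31–29
Fresno vs Boston: 32–28
Fresno beats every other city.

Fresno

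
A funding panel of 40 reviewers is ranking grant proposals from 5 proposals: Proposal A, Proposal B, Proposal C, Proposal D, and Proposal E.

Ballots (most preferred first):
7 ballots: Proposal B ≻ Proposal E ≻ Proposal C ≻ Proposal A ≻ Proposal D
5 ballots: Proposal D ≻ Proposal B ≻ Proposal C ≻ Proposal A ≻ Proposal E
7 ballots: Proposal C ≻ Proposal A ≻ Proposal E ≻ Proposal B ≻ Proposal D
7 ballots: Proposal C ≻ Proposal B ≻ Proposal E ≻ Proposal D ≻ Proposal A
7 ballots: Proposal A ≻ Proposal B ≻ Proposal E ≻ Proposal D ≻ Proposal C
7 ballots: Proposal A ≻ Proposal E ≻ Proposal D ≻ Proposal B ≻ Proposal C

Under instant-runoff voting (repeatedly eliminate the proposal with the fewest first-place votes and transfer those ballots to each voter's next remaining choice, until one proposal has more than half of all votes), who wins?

Proposal C

Round 1: Proposal A 14, Proposal B 7, Proposal C 14, Proposal D 5, Proposal E 0. Proposal E eliminated.
Round 2: Proposal A 14, Proposal B 7, Proposal C 14, Proposal D 5. Proposal D eliminated.
Round 3: Proposal A 14, Proposal B 12, Proposal C 14. Proposal B eliminated.
Round 4: Proposal A 14, Proposal C 26. Proposal C has a majority (≥21).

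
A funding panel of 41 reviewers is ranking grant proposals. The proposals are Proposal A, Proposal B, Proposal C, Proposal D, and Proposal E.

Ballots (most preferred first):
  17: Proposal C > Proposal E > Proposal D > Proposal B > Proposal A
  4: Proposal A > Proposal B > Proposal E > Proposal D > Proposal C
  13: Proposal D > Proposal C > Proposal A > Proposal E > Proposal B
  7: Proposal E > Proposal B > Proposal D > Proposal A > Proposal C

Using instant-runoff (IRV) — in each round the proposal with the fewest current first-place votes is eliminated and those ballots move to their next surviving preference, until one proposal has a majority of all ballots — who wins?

Proposal D

Round 1: Proposal A 4, Proposal B 0, Proposal C 17, Proposal D 13, Proposal E 7. Proposal B eliminated.
Round 2: Proposal A 4, Proposal C 17, Proposal D 13, Proposal E 7. Proposal A eliminated.
Round 3: Proposal C 17, Proposal D 13, Proposal E 11. Proposal E eliminated.
Round 4: Proposal C 17, Proposal D 24. Proposal D has a majority (≥21).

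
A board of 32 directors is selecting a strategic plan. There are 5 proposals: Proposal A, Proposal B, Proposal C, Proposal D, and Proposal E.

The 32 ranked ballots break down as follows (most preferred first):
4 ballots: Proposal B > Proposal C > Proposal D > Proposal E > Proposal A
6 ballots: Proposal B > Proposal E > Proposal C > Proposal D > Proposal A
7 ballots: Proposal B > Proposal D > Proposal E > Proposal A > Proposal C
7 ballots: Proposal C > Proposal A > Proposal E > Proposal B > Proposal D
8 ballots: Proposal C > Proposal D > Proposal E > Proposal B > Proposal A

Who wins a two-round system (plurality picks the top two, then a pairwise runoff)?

Round 1 first-place votes: Proposal A 0, Proposal B 17, Proposal C 15, Proposal D 0, Proposal E 0. Proposal B and Proposal C advance.
Runoff: Proposal B is ranked above Proposal C on 17 ballots, Proposal C above Proposal B on 15.

Proposal B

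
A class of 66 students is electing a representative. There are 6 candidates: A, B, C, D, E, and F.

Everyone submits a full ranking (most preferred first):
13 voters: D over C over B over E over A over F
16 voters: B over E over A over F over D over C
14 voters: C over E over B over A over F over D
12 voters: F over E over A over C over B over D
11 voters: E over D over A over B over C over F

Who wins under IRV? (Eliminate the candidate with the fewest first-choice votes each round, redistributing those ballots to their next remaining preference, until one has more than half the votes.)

Round 1: A 0, B 16, C 14, D 13, E 11, F 12. A eliminated.
Round 2: B 16, C 14, D 13, E 11, F 12. E eliminated.
Round 3: B 16, C 14, D 24, F 12. F eliminated.
Round 4: B 16, C 26, D 24. B eliminated.
Round 5: C 26, D 40. D has a majority (≥34).

D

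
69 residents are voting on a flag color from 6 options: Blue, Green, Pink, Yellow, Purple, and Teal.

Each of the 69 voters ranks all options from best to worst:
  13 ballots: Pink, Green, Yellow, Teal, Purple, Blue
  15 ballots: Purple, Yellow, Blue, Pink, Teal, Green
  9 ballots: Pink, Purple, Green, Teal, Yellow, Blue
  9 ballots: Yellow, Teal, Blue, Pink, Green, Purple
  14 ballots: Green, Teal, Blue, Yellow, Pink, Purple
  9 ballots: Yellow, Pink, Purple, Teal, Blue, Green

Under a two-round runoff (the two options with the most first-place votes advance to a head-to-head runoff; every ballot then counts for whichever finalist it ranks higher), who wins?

Yellow

Round 1 first-place votes: Blue 0, Green 14, Pink 22, Yellow 18, Purple 15, Teal 0. Pink and Yellow advance.
Runoff: Pink is ranked above Yellow on 22 ballots, Yellow above Pink on 47.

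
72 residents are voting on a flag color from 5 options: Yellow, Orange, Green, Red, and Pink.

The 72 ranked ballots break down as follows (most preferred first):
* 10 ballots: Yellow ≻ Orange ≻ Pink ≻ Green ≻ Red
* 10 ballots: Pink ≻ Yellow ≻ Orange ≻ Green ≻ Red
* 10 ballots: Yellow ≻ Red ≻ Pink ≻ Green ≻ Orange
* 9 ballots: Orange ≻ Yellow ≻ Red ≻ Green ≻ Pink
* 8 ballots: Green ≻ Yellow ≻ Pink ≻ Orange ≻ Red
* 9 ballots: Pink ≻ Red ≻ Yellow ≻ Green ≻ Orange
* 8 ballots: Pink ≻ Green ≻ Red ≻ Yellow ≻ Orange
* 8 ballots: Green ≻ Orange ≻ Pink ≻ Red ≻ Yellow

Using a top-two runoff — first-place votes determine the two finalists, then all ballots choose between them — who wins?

Round 1 first-place votes: Yellow 20, Orange 9, Green 16, Red 0, Pink 27. Pink and Yellow advance.
Runoff: Pink is ranked above Yellow on 35 ballots, Yellow above Pink on 37.

Yellow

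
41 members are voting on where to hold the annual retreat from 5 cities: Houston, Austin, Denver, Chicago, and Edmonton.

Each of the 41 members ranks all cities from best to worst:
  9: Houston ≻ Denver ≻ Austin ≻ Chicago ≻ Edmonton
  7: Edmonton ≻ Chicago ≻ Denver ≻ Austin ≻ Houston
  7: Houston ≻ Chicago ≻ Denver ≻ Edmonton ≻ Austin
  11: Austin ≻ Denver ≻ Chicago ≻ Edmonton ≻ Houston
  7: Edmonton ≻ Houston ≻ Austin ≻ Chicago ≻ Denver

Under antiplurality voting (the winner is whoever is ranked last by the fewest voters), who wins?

Last-place votes: Houston 18, Austin 7, Denver 7, Chicago 0, Edmonton 9.

Chicago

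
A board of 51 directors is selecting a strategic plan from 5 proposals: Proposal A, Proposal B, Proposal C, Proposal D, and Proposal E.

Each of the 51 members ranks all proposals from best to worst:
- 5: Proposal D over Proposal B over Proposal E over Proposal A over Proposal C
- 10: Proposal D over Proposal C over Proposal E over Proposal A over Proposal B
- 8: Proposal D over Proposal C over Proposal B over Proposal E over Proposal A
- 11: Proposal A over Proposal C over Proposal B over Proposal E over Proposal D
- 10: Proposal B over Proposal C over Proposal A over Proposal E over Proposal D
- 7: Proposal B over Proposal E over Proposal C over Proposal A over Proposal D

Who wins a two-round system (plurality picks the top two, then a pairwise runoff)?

Proposal B

Round 1 first-place votes: Proposal A 11, Proposal B 17, Proposal C 0, Proposal D 23, Proposal E 0. Proposal D and Proposal B advance.
Runoff: Proposal D is ranked above Proposal B on 23 ballots, Proposal B above Proposal D on 28.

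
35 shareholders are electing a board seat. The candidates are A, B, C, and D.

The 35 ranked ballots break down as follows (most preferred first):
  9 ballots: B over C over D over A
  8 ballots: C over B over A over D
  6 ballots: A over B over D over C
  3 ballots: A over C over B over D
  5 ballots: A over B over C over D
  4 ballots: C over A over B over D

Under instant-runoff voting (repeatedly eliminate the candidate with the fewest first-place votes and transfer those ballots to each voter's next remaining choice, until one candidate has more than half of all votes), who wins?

Round 1: A 14, B 9, C 12, D 0. D eliminated.
Round 2: A 14, B 9, C 12. B eliminated.
Round 3: A 14, C 21. C has a majority (≥18).

C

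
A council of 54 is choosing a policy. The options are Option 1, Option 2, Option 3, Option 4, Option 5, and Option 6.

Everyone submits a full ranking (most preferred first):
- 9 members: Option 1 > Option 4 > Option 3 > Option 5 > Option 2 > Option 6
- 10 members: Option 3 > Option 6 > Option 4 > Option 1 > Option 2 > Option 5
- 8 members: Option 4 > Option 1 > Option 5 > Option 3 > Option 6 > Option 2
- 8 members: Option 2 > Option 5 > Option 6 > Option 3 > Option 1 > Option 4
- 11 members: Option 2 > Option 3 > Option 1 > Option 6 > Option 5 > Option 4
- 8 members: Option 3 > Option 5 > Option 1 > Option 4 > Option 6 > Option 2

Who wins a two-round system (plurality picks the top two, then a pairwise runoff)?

Option 3

Round 1 first-place votes: Option 1 9, Option 2 19, Option 3 18, Option 4 8, Option 5 0, Option 6 0. Option 2 and Option 3 advance.
Runoff: Option 2 is ranked above Option 3 on 19 ballots, Option 3 above Option 2 on 35.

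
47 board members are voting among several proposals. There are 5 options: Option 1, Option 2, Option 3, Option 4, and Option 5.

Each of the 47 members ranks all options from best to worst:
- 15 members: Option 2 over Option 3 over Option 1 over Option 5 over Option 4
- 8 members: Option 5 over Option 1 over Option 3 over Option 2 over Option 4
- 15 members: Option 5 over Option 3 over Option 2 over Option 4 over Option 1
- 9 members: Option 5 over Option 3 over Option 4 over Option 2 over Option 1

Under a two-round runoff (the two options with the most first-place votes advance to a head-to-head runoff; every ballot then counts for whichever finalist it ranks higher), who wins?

Option 5

Round 1 first-place votes: Option 1 0, Option 2 15, Option 3 0, Option 4 0, Option 5 32. Option 5 and Option 2 advance.
Runoff: Option 5 is ranked above Option 2 on 32 ballots, Option 2 above Option 5 on 15.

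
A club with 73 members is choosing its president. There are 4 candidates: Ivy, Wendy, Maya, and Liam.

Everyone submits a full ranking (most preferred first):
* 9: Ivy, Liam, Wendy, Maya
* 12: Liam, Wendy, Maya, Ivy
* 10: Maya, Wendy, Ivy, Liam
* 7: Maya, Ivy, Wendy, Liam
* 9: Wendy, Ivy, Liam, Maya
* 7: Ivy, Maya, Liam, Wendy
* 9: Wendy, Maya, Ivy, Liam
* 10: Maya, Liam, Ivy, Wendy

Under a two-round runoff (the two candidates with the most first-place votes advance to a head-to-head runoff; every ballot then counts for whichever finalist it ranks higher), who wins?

Wendy

Round 1 first-place votes: Ivy 16, Wendy 18, Maya 27, Liam 12. Maya and Wendy advance.
Runoff: Maya is ranked above Wendy on 34 ballots, Wendy above Maya on 39.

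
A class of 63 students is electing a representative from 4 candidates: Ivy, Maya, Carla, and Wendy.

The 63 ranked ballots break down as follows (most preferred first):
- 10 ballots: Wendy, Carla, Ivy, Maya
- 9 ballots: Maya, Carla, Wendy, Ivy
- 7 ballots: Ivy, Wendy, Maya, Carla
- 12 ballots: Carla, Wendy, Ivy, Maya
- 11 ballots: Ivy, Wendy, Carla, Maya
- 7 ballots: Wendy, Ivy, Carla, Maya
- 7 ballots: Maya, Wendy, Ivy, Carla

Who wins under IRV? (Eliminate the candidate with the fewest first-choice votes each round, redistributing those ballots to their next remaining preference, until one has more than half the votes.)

Round 1: Ivy 18, Maya 16, Carla 12, Wendy 17. Carla eliminated.
Round 2: Ivy 18, Maya 16, Wendy 29. Maya eliminated.
Round 3: Ivy 18, Wendy 45. Wendy has a majority (≥32).

Wendy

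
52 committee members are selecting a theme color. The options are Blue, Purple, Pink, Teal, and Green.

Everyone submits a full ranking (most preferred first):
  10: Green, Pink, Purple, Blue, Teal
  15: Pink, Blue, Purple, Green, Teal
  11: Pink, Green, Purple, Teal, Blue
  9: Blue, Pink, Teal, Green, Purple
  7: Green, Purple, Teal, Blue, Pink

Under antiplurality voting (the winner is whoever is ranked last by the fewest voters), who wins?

Last-place votes: Blue 11, Purple 9, Pink 7, Teal 25, Green 0.

Green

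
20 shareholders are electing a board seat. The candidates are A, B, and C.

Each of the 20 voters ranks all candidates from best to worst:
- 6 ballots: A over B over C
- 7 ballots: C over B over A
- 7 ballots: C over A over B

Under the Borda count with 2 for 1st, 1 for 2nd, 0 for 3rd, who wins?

C

A: 6×2 + 7×0 + 7×1 = 19
B: 6×1 + 7×1 + 7×0 = 13
C: 6×0 + 7×2 + 7×2 = 28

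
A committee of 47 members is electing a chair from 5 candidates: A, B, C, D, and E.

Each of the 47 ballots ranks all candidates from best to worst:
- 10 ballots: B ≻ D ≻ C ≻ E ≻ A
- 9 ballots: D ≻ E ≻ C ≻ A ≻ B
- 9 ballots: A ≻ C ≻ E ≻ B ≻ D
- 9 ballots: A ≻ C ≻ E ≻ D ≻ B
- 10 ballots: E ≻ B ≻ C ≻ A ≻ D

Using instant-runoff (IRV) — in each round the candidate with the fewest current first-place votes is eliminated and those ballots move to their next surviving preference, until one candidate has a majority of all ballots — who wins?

Round 1: A 18, B 10, C 0, D 9, E 10. C eliminated.
Round 2: A 18, B 10, D 9, E 10. D eliminated.
Round 3: A 18, B 10, E 19. B eliminated.
Round 4: A 18, E 29. E has a majority (≥24).

E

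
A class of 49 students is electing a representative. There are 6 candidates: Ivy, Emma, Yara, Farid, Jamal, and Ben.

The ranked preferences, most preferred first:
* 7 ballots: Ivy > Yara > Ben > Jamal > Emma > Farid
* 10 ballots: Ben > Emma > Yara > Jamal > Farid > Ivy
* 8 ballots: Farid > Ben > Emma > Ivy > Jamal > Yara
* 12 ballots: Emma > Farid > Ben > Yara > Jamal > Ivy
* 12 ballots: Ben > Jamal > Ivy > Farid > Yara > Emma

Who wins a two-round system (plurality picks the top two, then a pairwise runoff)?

Round 1 first-place votes: Ivy 7, Emma 12, Yara 0, Farid 8, Jamal 0, Ben 22. Ben and Emma advance.
Runoff: Ben is ranked above Emma on 37 ballots, Emma above Ben on 12.

Ben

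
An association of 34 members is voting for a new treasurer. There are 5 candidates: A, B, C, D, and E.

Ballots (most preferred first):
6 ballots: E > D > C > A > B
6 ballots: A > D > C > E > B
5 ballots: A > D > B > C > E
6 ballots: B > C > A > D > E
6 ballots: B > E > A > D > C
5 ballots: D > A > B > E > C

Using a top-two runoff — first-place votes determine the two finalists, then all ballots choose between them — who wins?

A

Round 1 first-place votes: A 11, B 12, C 0, D 5, E 6. B and A advance.
Runoff: B is ranked above A on 12 ballots, A above B on 22.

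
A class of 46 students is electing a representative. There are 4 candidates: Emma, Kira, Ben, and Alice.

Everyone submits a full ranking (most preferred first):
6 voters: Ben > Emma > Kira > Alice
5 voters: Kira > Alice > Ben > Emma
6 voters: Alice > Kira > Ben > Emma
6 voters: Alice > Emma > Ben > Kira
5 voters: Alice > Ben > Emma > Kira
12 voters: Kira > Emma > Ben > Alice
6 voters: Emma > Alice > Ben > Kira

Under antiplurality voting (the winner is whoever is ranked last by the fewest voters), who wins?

Ben

Last-place votes: Emma 11, Kira 17, Ben 0, Alice 18.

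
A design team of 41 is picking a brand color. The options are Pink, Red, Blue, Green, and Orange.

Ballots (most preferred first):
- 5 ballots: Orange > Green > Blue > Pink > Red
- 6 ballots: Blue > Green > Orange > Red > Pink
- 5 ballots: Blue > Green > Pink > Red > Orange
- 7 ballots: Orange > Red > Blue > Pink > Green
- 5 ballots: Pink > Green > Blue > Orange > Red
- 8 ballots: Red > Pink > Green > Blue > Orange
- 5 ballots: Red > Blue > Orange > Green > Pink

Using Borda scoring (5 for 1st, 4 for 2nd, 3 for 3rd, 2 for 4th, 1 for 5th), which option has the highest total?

Blue

Pink: 5×2 + 6×1 + 5×3 + 7×2 + 5×5 + 8×4 + 5×1 = 107
Red: 5×1 + 6×2 + 5×2 + 7×4 + 5×1 + 8×5 + 5×5 = 125
Blue: 5×3 + 6×5 + 5×5 + 7×3 + 5×3 + 8×2 + 5×4 = 142
Green: 5×4 + 6×4 + 5×4 + 7×1 + 5×4 + 8×3 + 5×2 = 125
Orange: 5×5 + 6×3 + 5×1 + 7×5 + 5×2 + 8×1 + 5×3 = 116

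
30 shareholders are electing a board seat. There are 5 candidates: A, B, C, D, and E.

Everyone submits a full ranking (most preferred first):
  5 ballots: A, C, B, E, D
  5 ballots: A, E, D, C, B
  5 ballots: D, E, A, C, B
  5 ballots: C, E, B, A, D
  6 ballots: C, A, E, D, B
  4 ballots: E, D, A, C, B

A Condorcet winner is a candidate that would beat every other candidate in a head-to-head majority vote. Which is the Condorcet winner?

A

A vs B: 25–5
A vs C: 19–11
A vs D: 21–9
A vs E: 16–14
A beats every other candidate.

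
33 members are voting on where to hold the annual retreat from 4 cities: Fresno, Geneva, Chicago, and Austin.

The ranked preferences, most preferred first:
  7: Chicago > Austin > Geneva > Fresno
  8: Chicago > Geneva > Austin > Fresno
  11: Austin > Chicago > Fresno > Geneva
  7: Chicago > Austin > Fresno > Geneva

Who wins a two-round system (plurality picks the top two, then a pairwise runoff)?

Round 1 first-place votes: Fresno 0, Geneva 0, Chicago 22, Austin 11. Chicago and Austin advance.
Runoff: Chicago is ranked above Austin on 22 ballots, Austin above Chicago on 11.

Chicago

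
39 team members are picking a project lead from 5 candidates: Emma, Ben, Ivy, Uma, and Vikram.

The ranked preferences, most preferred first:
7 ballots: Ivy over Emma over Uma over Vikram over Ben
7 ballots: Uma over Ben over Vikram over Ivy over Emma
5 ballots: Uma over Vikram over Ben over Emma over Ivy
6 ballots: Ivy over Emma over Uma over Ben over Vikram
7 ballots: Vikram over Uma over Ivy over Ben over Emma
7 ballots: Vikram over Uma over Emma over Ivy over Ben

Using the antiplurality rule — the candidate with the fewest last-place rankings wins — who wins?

Uma

Last-place votes: Emma 14, Ben 14, Ivy 5, Uma 0, Vikram 6.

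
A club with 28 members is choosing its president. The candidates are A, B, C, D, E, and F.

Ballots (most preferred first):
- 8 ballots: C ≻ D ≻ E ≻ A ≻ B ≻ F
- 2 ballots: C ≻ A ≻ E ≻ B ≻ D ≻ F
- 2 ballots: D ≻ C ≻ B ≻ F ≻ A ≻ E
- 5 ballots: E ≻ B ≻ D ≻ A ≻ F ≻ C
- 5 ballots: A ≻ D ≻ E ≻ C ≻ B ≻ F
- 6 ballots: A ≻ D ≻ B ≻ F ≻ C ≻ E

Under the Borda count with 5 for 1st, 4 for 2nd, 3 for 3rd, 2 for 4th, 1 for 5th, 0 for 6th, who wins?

D

A: 8×2 + 2×4 + 2×1 + 5×2 + 5×5 + 6×5 = 91
B: 8×1 + 2×2 + 2×3 + 5×4 + 5×1 + 6×3 = 61
C: 8×5 + 2×5 + 2×4 + 5×0 + 5×2 + 6×1 = 74
D: 8×4 + 2×1 + 2×5 + 5×3 + 5×4 + 6×4 = 103
E: 8×3 + 2×3 + 2×0 + 5×5 + 5×3 + 6×0 = 70
F: 8×0 + 2×0 + 2×2 + 5×1 + 5×0 + 6×2 = 21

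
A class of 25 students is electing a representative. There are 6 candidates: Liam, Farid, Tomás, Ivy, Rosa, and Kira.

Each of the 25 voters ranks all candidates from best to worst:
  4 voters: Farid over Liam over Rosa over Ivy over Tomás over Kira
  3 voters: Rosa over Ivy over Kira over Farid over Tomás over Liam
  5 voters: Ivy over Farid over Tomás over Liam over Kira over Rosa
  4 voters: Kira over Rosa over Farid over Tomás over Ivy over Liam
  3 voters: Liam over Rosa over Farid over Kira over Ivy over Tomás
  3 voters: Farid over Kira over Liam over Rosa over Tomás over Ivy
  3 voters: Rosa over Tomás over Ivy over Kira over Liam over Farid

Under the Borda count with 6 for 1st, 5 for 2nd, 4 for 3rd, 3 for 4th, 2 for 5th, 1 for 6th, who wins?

Farid

Liam: 4×5 + 3×1 + 5×3 + 4×1 + 3×6 + 3×4 + 3×2 = 78
Farid: 4×6 + 3×3 + 5×5 + 4×4 + 3×4 + 3×6 + 3×1 = 107
Tomás: 4×2 + 3×2 + 5×4 + 4×3 + 3×1 + 3×2 + 3×5 = 70
Ivy: 4×3 + 3×5 + 5×6 + 4×2 + 3×2 + 3×1 + 3×4 = 86
Rosa: 4×4 + 3×6 + 5×1 + 4×5 + 3×5 + 3×3 + 3×6 = 101
Kira: 4×1 + 3×4 + 5×2 + 4×6 + 3×3 + 3×5 + 3×3 = 83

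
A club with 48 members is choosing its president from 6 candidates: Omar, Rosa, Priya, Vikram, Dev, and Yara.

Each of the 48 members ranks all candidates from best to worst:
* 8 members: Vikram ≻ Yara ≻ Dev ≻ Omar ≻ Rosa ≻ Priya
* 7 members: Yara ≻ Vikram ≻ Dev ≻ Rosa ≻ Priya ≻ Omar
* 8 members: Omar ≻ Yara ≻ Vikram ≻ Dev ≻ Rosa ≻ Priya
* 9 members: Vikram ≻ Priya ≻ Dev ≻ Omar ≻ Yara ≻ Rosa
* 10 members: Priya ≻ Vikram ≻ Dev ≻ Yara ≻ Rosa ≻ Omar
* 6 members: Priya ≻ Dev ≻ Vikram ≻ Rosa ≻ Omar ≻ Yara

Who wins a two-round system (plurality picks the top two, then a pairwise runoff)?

Round 1 first-place votes: Omar 8, Rosa 0, Priya 16, Vikram 17, Dev 0, Yara 7. Vikram and Priya advance.
Runoff: Vikram is ranked above Priya on 32 ballots, Priya above Vikram on 16.

Vikram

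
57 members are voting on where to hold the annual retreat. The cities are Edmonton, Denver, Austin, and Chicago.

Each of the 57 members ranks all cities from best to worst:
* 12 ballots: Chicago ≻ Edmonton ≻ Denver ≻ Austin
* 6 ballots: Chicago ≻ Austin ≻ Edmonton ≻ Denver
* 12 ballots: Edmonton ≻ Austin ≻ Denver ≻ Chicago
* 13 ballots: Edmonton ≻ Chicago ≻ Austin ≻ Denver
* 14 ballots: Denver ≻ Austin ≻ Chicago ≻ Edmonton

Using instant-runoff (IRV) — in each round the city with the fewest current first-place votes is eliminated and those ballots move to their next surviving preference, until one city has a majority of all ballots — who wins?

Round 1: Edmonton 25, Denver 14, Austin 0, Chicago 18. Austin eliminated.
Round 2: Edmonton 25, Denver 14, Chicago 18. Denver eliminated.
Round 3: Edmonton 25, Chicago 32. Chicago has a majority (≥29).

Chicago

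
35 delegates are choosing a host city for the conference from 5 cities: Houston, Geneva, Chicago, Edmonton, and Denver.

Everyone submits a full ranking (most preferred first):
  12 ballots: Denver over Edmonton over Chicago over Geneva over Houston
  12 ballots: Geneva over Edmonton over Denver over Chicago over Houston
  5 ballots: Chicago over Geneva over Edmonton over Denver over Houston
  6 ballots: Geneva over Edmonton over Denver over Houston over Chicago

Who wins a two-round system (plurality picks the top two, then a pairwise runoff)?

Geneva

Round 1 first-place votes: Houston 0, Geneva 18, Chicago 5, Edmonton 0, Denver 12. Geneva and Denver advance.
Runoff: Geneva is ranked above Denver on 23 ballots, Denver above Geneva on 12.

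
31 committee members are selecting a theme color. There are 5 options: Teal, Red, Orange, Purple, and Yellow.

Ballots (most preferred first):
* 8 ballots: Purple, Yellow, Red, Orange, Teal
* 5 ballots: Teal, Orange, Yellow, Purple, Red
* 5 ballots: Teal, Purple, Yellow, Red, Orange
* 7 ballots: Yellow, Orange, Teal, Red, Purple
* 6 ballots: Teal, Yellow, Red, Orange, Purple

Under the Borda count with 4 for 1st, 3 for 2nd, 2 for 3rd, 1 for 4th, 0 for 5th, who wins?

Teal: 8×0 + 5×4 + 5×4 + 7×2 + 6×4 = 78
Red: 8×2 + 5×0 + 5×1 + 7×1 + 6×2 = 40
Orange: 8×1 + 5×3 + 5×0 + 7×3 + 6×1 = 50
Purple: 8×4 + 5×1 + 5×3 + 7×0 + 6×0 = 52
Yellow: 8×3 + 5×2 + 5×2 + 7×4 + 6×3 = 90

Yellow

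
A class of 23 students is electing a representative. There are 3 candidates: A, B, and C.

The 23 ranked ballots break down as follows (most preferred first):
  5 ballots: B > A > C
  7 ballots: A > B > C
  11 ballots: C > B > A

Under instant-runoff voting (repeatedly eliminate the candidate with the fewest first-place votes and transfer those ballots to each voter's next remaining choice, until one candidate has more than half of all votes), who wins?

A

Round 1: A 7, B 5, C 11. B eliminated.
Round 2: A 12, C 11. A has a majority (≥12).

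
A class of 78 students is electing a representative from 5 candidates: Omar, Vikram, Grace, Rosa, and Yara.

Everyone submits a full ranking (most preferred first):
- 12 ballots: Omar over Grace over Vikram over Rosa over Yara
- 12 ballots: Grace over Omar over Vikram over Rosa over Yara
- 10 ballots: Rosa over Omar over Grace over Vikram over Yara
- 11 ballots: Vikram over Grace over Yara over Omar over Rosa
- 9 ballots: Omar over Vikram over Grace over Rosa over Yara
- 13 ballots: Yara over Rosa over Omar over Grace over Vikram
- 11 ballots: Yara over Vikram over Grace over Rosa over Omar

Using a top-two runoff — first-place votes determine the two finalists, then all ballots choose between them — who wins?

Omar

Round 1 first-place votes: Omar 21, Vikram 11, Grace 12, Rosa 10, Yara 24. Yara and Omar advance.
Runoff: Yara is ranked above Omar on 35 ballots, Omar above Yara on 43.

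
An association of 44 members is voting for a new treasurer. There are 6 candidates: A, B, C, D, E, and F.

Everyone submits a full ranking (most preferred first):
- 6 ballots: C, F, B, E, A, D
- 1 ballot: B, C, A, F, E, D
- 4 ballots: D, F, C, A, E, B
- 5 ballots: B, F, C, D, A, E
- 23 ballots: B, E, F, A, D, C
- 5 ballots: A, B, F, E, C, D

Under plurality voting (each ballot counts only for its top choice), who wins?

B

First-place votes: A 5, B 29, C 6, D 4, E 0, F 0.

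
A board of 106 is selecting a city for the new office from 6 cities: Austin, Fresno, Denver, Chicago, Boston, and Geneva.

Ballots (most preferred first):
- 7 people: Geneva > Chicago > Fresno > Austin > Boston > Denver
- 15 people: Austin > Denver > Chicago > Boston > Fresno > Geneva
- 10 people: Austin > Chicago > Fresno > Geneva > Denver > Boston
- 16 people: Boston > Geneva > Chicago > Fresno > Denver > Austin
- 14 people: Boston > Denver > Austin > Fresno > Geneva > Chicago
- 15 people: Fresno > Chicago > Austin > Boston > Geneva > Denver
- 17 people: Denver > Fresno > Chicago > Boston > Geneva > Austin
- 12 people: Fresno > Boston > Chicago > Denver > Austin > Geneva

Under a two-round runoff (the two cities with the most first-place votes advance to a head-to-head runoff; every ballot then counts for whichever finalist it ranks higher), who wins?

Round 1 first-place votes: Austin 25, Fresno 27, Denver 17, Chicago 0, Boston 30, Geneva 7. Boston and Fresno advance.
Runoff: Boston is ranked above Fresno on 45 ballots, Fresno above Boston on 61.

Fresno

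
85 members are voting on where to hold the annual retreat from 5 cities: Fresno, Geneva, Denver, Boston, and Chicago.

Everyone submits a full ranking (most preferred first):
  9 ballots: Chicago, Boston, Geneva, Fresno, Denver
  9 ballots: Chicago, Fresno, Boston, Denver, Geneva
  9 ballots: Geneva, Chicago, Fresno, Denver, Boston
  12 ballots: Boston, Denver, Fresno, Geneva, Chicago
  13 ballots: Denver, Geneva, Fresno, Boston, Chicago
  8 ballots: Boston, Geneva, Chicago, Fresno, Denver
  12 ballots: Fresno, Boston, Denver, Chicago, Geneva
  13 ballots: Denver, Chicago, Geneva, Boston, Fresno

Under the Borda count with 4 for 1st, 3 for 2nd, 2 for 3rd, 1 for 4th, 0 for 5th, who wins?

Fresno: 9×1 + 9×3 + 9×2 + 12×2 + 13×2 + 8×1 + 12×4 + 13×0 = 160
Geneva: 9×2 + 9×0 + 9×4 + 12×1 + 13×3 + 8×3 + 12×0 + 13×2 = 155
Denver: 9×0 + 9×1 + 9×1 + 12×3 + 13×4 + 8×0 + 12×2 + 13×4 = 182
Boston: 9×3 + 9×2 + 9×0 + 12×4 + 13×1 + 8×4 + 12×3 + 13×1 = 187
Chicago: 9×4 + 9×4 + 9×3 + 12×0 + 13×0 + 8×2 + 12×1 + 13×3 = 166

Boston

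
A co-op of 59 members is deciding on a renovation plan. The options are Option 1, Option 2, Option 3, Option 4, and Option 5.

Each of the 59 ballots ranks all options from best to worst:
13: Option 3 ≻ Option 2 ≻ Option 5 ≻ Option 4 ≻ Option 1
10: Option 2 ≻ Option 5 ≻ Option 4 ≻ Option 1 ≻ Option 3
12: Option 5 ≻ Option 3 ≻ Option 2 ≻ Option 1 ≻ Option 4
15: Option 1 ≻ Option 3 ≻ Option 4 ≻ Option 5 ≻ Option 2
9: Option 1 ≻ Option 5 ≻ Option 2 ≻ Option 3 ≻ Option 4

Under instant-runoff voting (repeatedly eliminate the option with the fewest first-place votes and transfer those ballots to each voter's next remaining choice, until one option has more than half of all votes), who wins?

Option 5

Round 1: Option 1 24, Option 2 10, Option 3 13, Option 4 0, Option 5 12. Option 4 eliminated.
Round 2: Option 1 24, Option 2 10, Option 3 13, Option 5 12. Option 2 eliminated.
Round 3: Option 1 24, Option 3 13, Option 5 22. Option 3 eliminated.
Round 4: Option 1 24, Option 5 35. Option 5 has a majority (≥30).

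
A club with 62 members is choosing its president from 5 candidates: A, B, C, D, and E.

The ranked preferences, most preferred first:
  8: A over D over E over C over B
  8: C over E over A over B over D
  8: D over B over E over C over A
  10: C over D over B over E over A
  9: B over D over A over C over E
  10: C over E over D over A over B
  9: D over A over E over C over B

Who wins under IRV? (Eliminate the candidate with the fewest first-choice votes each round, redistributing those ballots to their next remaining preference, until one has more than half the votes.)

Round 1: A 8, B 9, C 28, D 17, E 0. E eliminated.
Round 2: A 8, B 9, C 28, D 17. A eliminated.
Round 3: B 9, C 28, D 25. B eliminated.
Round 4: C 28, D 34. D has a majority (≥32).

D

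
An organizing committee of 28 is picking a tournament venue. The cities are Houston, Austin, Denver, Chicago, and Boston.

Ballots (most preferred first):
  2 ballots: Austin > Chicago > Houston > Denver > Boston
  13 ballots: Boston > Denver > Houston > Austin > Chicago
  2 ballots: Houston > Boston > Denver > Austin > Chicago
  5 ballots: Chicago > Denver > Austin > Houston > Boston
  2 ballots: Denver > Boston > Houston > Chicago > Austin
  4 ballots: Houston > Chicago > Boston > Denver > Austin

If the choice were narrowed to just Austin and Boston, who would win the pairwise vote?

Austin is ranked above Boston on 7 ballots; Boston above Austin on 21.

Boston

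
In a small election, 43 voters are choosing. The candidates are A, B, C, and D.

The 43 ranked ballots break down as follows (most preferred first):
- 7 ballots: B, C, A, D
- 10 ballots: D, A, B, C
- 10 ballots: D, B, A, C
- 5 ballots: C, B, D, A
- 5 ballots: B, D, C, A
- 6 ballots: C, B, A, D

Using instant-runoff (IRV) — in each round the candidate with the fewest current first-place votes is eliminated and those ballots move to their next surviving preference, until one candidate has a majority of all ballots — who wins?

B

Round 1: A 0, B 12, C 11, D 20. A eliminated.
Round 2: B 12, C 11, D 20. C eliminated.
Round 3: B 23, D 20. B has a majority (≥22).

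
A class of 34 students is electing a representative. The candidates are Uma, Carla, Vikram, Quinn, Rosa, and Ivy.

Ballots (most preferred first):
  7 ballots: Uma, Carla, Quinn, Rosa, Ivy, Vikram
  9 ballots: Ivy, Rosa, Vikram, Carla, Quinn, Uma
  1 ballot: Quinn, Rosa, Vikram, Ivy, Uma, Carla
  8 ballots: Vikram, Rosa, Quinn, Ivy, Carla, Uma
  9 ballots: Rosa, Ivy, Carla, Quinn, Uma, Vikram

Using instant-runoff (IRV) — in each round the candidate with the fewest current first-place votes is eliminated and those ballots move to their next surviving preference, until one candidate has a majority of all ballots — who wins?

Rosa

Round 1: Uma 7, Carla 0, Vikram 8, Quinn 1, Rosa 9, Ivy 9. Carla eliminated.
Round 2: Uma 7, Vikram 8, Quinn 1, Rosa 9, Ivy 9. Quinn eliminated.
Round 3: Uma 7, Vikram 8, Rosa 10, Ivy 9. Uma eliminated.
Round 4: Vikram 8, Rosa 17, Ivy 9. Vikram eliminated.
Round 5: Rosa 25, Ivy 9. Rosa has a majority (≥18).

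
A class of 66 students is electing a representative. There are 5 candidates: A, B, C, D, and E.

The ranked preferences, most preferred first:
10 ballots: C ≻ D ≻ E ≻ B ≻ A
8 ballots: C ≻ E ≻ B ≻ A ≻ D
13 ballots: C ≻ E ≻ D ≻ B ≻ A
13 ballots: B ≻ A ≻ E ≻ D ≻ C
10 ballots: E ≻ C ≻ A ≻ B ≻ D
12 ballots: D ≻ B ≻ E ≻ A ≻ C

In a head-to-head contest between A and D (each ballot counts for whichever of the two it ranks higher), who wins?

A is ranked above D on 31 ballots; D above A on 35.

D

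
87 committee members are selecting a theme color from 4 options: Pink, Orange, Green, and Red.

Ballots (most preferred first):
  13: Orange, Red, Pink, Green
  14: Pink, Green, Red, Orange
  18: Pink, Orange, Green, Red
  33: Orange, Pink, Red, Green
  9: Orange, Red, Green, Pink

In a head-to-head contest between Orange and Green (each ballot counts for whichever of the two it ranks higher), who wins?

Orange is ranked above Green on 73 ballots; Green above Orange on 14.

Orange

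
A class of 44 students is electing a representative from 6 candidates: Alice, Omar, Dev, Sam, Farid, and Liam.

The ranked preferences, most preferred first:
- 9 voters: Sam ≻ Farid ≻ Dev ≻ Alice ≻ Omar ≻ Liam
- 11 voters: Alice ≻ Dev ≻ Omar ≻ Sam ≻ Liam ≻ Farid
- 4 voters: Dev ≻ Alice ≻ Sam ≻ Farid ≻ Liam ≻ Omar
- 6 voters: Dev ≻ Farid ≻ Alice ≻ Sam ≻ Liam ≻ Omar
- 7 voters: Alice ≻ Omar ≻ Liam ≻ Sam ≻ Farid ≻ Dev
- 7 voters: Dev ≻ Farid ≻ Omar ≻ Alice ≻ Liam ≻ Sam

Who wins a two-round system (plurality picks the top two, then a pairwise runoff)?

Dev

Round 1 first-place votes: Alice 18, Omar 0, Dev 17, Sam 9, Farid 0, Liam 0. Alice and Dev advance.
Runoff: Alice is ranked above Dev on 18 ballots, Dev above Alice on 26.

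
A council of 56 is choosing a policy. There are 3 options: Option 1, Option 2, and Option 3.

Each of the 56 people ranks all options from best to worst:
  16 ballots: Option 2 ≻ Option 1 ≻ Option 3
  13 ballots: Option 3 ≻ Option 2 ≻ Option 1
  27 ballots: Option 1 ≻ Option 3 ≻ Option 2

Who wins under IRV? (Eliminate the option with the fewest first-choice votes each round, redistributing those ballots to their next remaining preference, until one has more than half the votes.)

Option 2

Round 1: Option 1 27, Option 2 16, Option 3 13. Option 3 eliminated.
Round 2: Option 1 27, Option 2 29. Option 2 has a majority (≥29).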